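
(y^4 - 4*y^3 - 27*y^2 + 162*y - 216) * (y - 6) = y^5 - 10*y^4 - 3*y^3 + 324*y^2 - 1188*y + 1296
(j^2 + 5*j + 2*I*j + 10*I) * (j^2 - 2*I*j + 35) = j^4 + 5*j^3 + 39*j^2 + 195*j + 70*I*j + 350*I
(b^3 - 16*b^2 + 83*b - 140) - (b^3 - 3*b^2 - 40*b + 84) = -13*b^2 + 123*b - 224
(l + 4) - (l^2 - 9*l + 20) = -l^2 + 10*l - 16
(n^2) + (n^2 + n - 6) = 2*n^2 + n - 6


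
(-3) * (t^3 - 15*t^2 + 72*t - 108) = -3*t^3 + 45*t^2 - 216*t + 324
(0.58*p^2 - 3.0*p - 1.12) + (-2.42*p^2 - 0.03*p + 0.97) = -1.84*p^2 - 3.03*p - 0.15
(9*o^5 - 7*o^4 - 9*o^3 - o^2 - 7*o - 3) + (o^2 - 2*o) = 9*o^5 - 7*o^4 - 9*o^3 - 9*o - 3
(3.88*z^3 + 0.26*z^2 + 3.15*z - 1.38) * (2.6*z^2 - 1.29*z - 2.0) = 10.088*z^5 - 4.3292*z^4 + 0.0945999999999997*z^3 - 8.1715*z^2 - 4.5198*z + 2.76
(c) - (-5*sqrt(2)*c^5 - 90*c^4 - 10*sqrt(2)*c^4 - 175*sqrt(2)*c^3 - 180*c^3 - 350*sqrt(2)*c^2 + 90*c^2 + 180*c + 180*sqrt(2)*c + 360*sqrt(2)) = 5*sqrt(2)*c^5 + 10*sqrt(2)*c^4 + 90*c^4 + 180*c^3 + 175*sqrt(2)*c^3 - 90*c^2 + 350*sqrt(2)*c^2 - 180*sqrt(2)*c - 179*c - 360*sqrt(2)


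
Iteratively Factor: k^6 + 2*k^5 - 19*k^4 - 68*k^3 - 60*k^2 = (k + 2)*(k^5 - 19*k^3 - 30*k^2) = k*(k + 2)*(k^4 - 19*k^2 - 30*k) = k*(k + 2)*(k + 3)*(k^3 - 3*k^2 - 10*k) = k*(k + 2)^2*(k + 3)*(k^2 - 5*k) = k^2*(k + 2)^2*(k + 3)*(k - 5)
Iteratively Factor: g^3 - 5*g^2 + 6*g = (g)*(g^2 - 5*g + 6) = g*(g - 3)*(g - 2)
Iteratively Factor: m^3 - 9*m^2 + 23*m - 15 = (m - 3)*(m^2 - 6*m + 5) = (m - 5)*(m - 3)*(m - 1)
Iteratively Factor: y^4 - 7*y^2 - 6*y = (y - 3)*(y^3 + 3*y^2 + 2*y) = y*(y - 3)*(y^2 + 3*y + 2) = y*(y - 3)*(y + 1)*(y + 2)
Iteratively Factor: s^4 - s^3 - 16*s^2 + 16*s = (s - 4)*(s^3 + 3*s^2 - 4*s) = s*(s - 4)*(s^2 + 3*s - 4) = s*(s - 4)*(s - 1)*(s + 4)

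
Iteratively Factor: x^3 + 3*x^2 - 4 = (x - 1)*(x^2 + 4*x + 4) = (x - 1)*(x + 2)*(x + 2)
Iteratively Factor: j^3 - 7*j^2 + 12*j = (j - 4)*(j^2 - 3*j) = (j - 4)*(j - 3)*(j)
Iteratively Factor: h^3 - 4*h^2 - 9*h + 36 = (h - 3)*(h^2 - h - 12) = (h - 4)*(h - 3)*(h + 3)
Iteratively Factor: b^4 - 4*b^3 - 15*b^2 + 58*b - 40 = (b - 1)*(b^3 - 3*b^2 - 18*b + 40) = (b - 1)*(b + 4)*(b^2 - 7*b + 10) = (b - 2)*(b - 1)*(b + 4)*(b - 5)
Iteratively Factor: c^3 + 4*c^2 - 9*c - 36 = (c - 3)*(c^2 + 7*c + 12) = (c - 3)*(c + 4)*(c + 3)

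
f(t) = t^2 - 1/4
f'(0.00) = 0.00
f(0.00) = -0.25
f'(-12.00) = -24.00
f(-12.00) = 143.75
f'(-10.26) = -20.52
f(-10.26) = 105.02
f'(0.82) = 1.64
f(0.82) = 0.42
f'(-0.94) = -1.88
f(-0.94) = 0.63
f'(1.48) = 2.96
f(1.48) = 1.94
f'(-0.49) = -0.98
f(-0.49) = -0.01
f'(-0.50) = -1.00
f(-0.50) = 0.00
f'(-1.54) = -3.08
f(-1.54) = 2.12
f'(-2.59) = -5.18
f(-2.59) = 6.46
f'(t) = 2*t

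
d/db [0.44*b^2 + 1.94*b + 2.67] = 0.88*b + 1.94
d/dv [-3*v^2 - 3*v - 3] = -6*v - 3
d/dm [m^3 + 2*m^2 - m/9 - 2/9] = 3*m^2 + 4*m - 1/9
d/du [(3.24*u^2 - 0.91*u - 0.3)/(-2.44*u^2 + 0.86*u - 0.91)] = (0.566000000000001*u^2 - 7.3608*u + 1.0861)/(5.9536*u^4 - 4.1968*u^3 + 5.1804*u^2 - 1.5652*u + 0.8281)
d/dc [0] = 0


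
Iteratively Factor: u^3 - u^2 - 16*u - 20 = (u + 2)*(u^2 - 3*u - 10) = (u - 5)*(u + 2)*(u + 2)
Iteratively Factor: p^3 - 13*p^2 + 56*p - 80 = (p - 4)*(p^2 - 9*p + 20) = (p - 4)^2*(p - 5)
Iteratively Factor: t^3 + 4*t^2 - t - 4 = (t + 1)*(t^2 + 3*t - 4) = (t - 1)*(t + 1)*(t + 4)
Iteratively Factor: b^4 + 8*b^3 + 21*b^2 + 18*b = (b + 2)*(b^3 + 6*b^2 + 9*b) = b*(b + 2)*(b^2 + 6*b + 9) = b*(b + 2)*(b + 3)*(b + 3)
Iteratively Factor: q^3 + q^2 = (q)*(q^2 + q) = q*(q + 1)*(q)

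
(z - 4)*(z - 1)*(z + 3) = z^3 - 2*z^2 - 11*z + 12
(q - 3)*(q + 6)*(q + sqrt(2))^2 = q^4 + 2*sqrt(2)*q^3 + 3*q^3 - 16*q^2 + 6*sqrt(2)*q^2 - 36*sqrt(2)*q + 6*q - 36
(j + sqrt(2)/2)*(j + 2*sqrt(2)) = j^2 + 5*sqrt(2)*j/2 + 2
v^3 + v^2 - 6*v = v*(v - 2)*(v + 3)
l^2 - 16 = (l - 4)*(l + 4)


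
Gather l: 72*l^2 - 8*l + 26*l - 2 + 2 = 72*l^2 + 18*l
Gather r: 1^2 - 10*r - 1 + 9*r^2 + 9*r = 9*r^2 - r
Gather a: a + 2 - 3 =a - 1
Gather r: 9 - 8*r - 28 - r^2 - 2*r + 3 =-r^2 - 10*r - 16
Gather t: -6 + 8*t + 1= 8*t - 5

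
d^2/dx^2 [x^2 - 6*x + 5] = 2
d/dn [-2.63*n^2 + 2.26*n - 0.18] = 2.26 - 5.26*n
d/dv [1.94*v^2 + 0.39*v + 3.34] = 3.88*v + 0.39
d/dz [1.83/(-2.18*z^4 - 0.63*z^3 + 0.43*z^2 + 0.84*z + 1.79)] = (15.9576*z^3 + 3.4587*z^2 - 1.5738*z - 1.5372)/(-2.18*z^4 - 0.63*z^3 + 0.43*z^2 + 0.84*z + 1.79)^2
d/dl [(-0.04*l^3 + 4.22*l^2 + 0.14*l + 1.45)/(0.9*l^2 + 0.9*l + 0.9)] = (-0.0444444444444444*l^4 - 0.0888888888888903*l^3 + 4.4*l^2 + 6.15555555555555*l - 1.45555555555556)/(1.0*l^4 + 2.0*l^3 + 3.0*l^2 + 2.0*l + 1.0)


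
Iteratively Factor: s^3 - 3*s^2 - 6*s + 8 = (s + 2)*(s^2 - 5*s + 4) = (s - 4)*(s + 2)*(s - 1)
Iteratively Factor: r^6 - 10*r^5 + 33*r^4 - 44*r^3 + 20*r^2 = (r - 2)*(r^5 - 8*r^4 + 17*r^3 - 10*r^2) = (r - 5)*(r - 2)*(r^4 - 3*r^3 + 2*r^2) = r*(r - 5)*(r - 2)*(r^3 - 3*r^2 + 2*r) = r^2*(r - 5)*(r - 2)*(r^2 - 3*r + 2) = r^2*(r - 5)*(r - 2)^2*(r - 1)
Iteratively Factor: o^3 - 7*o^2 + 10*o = (o - 2)*(o^2 - 5*o) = (o - 5)*(o - 2)*(o)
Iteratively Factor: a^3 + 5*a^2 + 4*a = (a + 4)*(a^2 + a) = a*(a + 4)*(a + 1)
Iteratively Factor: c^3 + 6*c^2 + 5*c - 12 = (c - 1)*(c^2 + 7*c + 12) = (c - 1)*(c + 3)*(c + 4)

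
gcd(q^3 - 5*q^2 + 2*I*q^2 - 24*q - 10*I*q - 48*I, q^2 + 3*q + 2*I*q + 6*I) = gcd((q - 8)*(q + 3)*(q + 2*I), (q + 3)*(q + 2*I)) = q^2 + q*(3 + 2*I) + 6*I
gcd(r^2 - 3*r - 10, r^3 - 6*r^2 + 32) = r + 2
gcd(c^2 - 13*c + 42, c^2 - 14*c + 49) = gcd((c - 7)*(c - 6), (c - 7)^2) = c - 7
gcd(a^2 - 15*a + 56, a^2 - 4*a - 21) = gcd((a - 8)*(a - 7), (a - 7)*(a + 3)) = a - 7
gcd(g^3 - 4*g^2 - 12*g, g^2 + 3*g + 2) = g + 2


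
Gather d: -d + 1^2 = 1 - d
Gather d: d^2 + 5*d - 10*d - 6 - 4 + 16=d^2 - 5*d + 6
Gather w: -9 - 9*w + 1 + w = -8*w - 8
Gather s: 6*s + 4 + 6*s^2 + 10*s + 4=6*s^2 + 16*s + 8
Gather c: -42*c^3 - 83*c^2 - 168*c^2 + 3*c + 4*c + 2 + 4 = -42*c^3 - 251*c^2 + 7*c + 6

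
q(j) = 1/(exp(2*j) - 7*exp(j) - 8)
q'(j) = (-2*exp(2*j) + 7*exp(j))/(exp(2*j) - 7*exp(j) - 8)^2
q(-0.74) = -0.09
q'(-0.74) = 0.02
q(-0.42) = -0.08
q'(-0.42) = 0.03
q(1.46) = -0.05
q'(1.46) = -0.02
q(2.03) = -0.30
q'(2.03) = -5.67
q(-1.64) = -0.11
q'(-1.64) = 0.01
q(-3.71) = -0.12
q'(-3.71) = 0.00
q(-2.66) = -0.12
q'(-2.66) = 0.01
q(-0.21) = -0.08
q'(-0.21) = 0.03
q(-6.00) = -0.12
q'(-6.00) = 0.00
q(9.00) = 0.00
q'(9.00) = 0.00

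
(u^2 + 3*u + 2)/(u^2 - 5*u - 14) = (u + 1)/(u - 7)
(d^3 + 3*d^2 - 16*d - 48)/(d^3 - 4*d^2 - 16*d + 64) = (d + 3)/(d - 4)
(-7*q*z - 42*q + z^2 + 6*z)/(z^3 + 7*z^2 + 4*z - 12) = (-7*q + z)/(z^2 + z - 2)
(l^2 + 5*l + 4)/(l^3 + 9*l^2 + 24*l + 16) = 1/(l + 4)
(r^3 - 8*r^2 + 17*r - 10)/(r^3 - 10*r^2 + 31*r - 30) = (r - 1)/(r - 3)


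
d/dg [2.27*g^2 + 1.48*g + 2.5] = 4.54*g + 1.48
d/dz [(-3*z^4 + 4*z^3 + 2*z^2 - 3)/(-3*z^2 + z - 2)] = (18*z^5 - 21*z^4 + 32*z^3 - 22*z^2 - 26*z + 3)/(9*z^4 - 6*z^3 + 13*z^2 - 4*z + 4)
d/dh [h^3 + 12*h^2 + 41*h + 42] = 3*h^2 + 24*h + 41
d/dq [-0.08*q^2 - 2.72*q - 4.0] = -0.16*q - 2.72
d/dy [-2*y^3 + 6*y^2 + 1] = 6*y*(2 - y)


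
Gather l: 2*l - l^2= -l^2 + 2*l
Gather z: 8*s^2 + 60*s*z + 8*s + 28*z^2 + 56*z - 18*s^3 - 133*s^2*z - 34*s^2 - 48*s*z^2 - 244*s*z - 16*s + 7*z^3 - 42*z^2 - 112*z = -18*s^3 - 26*s^2 - 8*s + 7*z^3 + z^2*(-48*s - 14) + z*(-133*s^2 - 184*s - 56)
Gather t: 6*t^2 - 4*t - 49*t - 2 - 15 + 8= 6*t^2 - 53*t - 9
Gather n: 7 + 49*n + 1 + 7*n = 56*n + 8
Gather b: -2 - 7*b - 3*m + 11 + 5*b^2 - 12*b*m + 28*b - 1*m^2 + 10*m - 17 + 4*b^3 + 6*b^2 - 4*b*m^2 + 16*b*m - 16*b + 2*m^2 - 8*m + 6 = 4*b^3 + 11*b^2 + b*(-4*m^2 + 4*m + 5) + m^2 - m - 2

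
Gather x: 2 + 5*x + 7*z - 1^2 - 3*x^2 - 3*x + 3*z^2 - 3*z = -3*x^2 + 2*x + 3*z^2 + 4*z + 1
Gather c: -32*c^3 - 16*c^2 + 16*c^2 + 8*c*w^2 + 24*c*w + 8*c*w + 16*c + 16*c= -32*c^3 + c*(8*w^2 + 32*w + 32)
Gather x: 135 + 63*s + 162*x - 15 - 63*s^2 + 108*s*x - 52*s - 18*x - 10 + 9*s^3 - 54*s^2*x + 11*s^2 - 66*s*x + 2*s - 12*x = 9*s^3 - 52*s^2 + 13*s + x*(-54*s^2 + 42*s + 132) + 110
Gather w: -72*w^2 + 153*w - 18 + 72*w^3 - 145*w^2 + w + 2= 72*w^3 - 217*w^2 + 154*w - 16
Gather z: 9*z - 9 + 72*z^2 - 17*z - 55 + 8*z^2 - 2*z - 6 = 80*z^2 - 10*z - 70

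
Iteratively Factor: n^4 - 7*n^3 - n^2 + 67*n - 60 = (n + 3)*(n^3 - 10*n^2 + 29*n - 20) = (n - 5)*(n + 3)*(n^2 - 5*n + 4) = (n - 5)*(n - 4)*(n + 3)*(n - 1)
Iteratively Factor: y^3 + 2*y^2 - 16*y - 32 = (y + 4)*(y^2 - 2*y - 8) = (y + 2)*(y + 4)*(y - 4)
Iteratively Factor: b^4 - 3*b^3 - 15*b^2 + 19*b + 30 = (b + 1)*(b^3 - 4*b^2 - 11*b + 30) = (b + 1)*(b + 3)*(b^2 - 7*b + 10) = (b - 5)*(b + 1)*(b + 3)*(b - 2)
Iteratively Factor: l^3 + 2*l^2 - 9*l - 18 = (l + 2)*(l^2 - 9) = (l + 2)*(l + 3)*(l - 3)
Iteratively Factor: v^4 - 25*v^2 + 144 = (v - 4)*(v^3 + 4*v^2 - 9*v - 36) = (v - 4)*(v + 3)*(v^2 + v - 12) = (v - 4)*(v - 3)*(v + 3)*(v + 4)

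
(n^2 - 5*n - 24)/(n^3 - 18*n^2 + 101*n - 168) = (n + 3)/(n^2 - 10*n + 21)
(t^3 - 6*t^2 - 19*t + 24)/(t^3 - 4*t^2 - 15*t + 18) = (t - 8)/(t - 6)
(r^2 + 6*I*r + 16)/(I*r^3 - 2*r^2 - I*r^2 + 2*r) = (r^2 + 6*I*r + 16)/(r*(I*r^2 - 2*r - I*r + 2))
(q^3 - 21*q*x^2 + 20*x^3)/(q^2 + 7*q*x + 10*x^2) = (q^2 - 5*q*x + 4*x^2)/(q + 2*x)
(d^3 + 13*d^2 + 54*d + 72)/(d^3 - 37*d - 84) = (d + 6)/(d - 7)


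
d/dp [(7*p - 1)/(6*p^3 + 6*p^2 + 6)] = (7*p^3 + 7*p^2 - p*(3*p + 2)*(7*p - 1) + 7)/(6*(p^3 + p^2 + 1)^2)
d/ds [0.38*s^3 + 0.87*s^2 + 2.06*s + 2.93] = 1.14*s^2 + 1.74*s + 2.06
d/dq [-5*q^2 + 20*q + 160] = 20 - 10*q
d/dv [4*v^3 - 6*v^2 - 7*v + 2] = 12*v^2 - 12*v - 7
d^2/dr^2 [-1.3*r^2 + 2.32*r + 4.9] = -2.60000000000000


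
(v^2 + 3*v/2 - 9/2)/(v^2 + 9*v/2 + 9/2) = (2*v - 3)/(2*v + 3)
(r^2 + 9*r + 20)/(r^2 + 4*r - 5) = (r + 4)/(r - 1)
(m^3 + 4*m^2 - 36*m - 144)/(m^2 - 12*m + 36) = (m^2 + 10*m + 24)/(m - 6)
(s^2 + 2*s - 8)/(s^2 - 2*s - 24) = (s - 2)/(s - 6)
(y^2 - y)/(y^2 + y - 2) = y/(y + 2)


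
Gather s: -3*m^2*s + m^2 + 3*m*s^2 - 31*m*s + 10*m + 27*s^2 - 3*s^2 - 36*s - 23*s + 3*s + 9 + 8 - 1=m^2 + 10*m + s^2*(3*m + 24) + s*(-3*m^2 - 31*m - 56) + 16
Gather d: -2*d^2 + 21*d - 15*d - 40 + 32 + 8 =-2*d^2 + 6*d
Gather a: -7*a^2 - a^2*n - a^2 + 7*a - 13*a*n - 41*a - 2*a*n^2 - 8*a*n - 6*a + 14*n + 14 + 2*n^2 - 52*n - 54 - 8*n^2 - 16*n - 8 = a^2*(-n - 8) + a*(-2*n^2 - 21*n - 40) - 6*n^2 - 54*n - 48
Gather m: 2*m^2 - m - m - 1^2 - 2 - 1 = 2*m^2 - 2*m - 4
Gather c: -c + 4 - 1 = 3 - c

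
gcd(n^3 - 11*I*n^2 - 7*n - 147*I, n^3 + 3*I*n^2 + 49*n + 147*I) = n^2 - 4*I*n + 21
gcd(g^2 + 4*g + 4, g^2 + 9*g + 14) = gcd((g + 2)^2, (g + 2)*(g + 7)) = g + 2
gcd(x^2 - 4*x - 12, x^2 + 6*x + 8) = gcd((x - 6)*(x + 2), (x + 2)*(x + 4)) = x + 2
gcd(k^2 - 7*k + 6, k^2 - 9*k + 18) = k - 6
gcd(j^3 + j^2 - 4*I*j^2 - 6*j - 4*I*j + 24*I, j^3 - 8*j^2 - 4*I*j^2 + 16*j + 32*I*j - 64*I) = j - 4*I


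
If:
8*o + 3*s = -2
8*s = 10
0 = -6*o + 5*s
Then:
No Solution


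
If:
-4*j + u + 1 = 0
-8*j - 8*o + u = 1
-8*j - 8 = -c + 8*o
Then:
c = u + 7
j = u/4 + 1/4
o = -u/8 - 3/8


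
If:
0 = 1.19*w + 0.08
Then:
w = -0.07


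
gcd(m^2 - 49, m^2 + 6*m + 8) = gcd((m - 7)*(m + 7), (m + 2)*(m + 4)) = 1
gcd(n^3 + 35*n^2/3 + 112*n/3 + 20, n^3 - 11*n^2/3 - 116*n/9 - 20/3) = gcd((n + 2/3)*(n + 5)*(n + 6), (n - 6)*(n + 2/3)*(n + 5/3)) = n + 2/3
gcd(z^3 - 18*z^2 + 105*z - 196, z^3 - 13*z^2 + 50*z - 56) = z^2 - 11*z + 28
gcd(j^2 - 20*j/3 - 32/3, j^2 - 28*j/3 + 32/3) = j - 8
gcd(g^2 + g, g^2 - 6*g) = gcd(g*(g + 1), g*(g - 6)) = g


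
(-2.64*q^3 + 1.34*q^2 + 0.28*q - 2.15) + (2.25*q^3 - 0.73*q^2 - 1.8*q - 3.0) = -0.39*q^3 + 0.61*q^2 - 1.52*q - 5.15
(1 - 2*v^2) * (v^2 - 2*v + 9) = -2*v^4 + 4*v^3 - 17*v^2 - 2*v + 9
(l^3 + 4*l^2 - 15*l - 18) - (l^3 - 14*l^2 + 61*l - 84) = 18*l^2 - 76*l + 66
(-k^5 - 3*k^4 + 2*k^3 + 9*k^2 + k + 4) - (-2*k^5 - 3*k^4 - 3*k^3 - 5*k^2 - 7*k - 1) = k^5 + 5*k^3 + 14*k^2 + 8*k + 5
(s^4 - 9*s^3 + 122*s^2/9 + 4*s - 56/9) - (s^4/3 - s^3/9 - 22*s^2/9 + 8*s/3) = 2*s^4/3 - 80*s^3/9 + 16*s^2 + 4*s/3 - 56/9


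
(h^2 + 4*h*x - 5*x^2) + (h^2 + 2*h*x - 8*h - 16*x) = 2*h^2 + 6*h*x - 8*h - 5*x^2 - 16*x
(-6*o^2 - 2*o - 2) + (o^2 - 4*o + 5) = -5*o^2 - 6*o + 3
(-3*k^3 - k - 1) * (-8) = 24*k^3 + 8*k + 8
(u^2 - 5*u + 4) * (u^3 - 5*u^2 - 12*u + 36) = u^5 - 10*u^4 + 17*u^3 + 76*u^2 - 228*u + 144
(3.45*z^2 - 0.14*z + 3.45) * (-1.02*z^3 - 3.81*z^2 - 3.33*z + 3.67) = -3.519*z^5 - 13.0017*z^4 - 14.4741*z^3 - 0.0168000000000005*z^2 - 12.0023*z + 12.6615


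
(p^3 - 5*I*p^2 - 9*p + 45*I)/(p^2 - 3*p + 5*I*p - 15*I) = (p^2 + p*(3 - 5*I) - 15*I)/(p + 5*I)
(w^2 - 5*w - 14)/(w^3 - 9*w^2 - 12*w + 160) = (w^2 - 5*w - 14)/(w^3 - 9*w^2 - 12*w + 160)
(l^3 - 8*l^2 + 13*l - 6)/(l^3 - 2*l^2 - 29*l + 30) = (l - 1)/(l + 5)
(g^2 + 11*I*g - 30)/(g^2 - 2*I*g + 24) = (g^2 + 11*I*g - 30)/(g^2 - 2*I*g + 24)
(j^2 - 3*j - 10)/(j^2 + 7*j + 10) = (j - 5)/(j + 5)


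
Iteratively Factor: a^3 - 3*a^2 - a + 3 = (a + 1)*(a^2 - 4*a + 3) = (a - 1)*(a + 1)*(a - 3)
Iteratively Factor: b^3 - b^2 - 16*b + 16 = (b - 1)*(b^2 - 16) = (b - 4)*(b - 1)*(b + 4)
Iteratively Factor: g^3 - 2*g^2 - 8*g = (g + 2)*(g^2 - 4*g) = (g - 4)*(g + 2)*(g)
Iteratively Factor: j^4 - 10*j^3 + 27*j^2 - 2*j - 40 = (j - 5)*(j^3 - 5*j^2 + 2*j + 8) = (j - 5)*(j - 4)*(j^2 - j - 2) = (j - 5)*(j - 4)*(j + 1)*(j - 2)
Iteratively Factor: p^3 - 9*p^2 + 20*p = (p)*(p^2 - 9*p + 20) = p*(p - 4)*(p - 5)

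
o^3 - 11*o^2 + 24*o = o*(o - 8)*(o - 3)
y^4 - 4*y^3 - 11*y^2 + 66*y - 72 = (y - 3)^2*(y - 2)*(y + 4)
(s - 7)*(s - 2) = s^2 - 9*s + 14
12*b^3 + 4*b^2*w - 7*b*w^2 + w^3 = (-6*b + w)*(-2*b + w)*(b + w)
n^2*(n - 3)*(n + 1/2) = n^4 - 5*n^3/2 - 3*n^2/2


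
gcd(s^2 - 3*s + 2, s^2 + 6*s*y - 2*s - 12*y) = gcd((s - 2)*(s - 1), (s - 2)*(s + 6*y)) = s - 2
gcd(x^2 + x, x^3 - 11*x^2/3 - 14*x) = x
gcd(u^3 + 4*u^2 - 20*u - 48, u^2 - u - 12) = u - 4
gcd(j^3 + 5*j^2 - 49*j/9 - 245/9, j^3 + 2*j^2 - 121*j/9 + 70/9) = j^2 + 8*j/3 - 35/3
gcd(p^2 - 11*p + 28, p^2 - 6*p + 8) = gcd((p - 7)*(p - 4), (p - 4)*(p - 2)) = p - 4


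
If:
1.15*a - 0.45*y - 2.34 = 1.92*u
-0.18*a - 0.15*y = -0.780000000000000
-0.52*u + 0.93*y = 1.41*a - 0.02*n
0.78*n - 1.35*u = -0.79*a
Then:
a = 2.02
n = -3.19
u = -0.66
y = 2.77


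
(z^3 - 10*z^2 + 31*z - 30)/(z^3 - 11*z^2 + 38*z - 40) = (z - 3)/(z - 4)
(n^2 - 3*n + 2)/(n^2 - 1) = (n - 2)/(n + 1)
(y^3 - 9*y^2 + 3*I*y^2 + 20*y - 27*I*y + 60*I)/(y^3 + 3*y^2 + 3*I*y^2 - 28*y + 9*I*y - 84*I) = (y - 5)/(y + 7)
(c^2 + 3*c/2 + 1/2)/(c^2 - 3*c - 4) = (c + 1/2)/(c - 4)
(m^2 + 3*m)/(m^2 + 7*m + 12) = m/(m + 4)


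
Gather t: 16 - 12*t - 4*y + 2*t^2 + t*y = 2*t^2 + t*(y - 12) - 4*y + 16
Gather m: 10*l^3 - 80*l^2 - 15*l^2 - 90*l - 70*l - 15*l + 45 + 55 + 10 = 10*l^3 - 95*l^2 - 175*l + 110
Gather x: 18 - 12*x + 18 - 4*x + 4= 40 - 16*x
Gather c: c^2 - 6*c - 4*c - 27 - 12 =c^2 - 10*c - 39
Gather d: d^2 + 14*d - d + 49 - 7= d^2 + 13*d + 42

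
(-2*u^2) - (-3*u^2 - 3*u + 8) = u^2 + 3*u - 8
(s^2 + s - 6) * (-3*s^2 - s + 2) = -3*s^4 - 4*s^3 + 19*s^2 + 8*s - 12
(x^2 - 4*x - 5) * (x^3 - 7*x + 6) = x^5 - 4*x^4 - 12*x^3 + 34*x^2 + 11*x - 30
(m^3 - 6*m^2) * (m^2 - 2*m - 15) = m^5 - 8*m^4 - 3*m^3 + 90*m^2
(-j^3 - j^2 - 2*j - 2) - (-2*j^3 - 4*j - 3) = j^3 - j^2 + 2*j + 1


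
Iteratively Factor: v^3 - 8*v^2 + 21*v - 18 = (v - 3)*(v^2 - 5*v + 6) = (v - 3)^2*(v - 2)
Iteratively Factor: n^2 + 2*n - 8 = (n + 4)*(n - 2)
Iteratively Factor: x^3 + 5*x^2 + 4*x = (x + 1)*(x^2 + 4*x) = (x + 1)*(x + 4)*(x)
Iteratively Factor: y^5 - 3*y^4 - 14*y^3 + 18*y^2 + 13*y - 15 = (y - 5)*(y^4 + 2*y^3 - 4*y^2 - 2*y + 3) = (y - 5)*(y - 1)*(y^3 + 3*y^2 - y - 3) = (y - 5)*(y - 1)*(y + 1)*(y^2 + 2*y - 3) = (y - 5)*(y - 1)^2*(y + 1)*(y + 3)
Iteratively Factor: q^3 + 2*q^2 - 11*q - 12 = (q + 1)*(q^2 + q - 12) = (q + 1)*(q + 4)*(q - 3)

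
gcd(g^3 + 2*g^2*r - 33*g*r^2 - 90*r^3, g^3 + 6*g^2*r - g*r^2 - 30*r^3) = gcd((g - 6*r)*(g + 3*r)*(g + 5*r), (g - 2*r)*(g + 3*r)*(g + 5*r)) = g^2 + 8*g*r + 15*r^2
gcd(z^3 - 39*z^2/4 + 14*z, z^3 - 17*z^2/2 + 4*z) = z^2 - 8*z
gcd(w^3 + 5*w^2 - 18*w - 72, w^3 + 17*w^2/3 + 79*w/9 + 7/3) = w + 3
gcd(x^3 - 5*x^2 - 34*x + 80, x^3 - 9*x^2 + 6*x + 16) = x^2 - 10*x + 16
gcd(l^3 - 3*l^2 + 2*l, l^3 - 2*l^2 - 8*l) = l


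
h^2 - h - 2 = (h - 2)*(h + 1)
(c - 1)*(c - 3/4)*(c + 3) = c^3 + 5*c^2/4 - 9*c/2 + 9/4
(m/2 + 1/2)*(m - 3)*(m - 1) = m^3/2 - 3*m^2/2 - m/2 + 3/2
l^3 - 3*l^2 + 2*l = l*(l - 2)*(l - 1)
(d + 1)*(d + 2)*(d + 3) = d^3 + 6*d^2 + 11*d + 6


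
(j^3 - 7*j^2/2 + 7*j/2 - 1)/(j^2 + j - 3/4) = 2*(j^2 - 3*j + 2)/(2*j + 3)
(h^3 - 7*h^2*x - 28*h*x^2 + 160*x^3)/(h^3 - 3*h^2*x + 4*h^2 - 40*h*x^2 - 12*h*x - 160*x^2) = (h - 4*x)/(h + 4)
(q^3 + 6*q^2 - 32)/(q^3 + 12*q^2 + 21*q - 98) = (q^2 + 8*q + 16)/(q^2 + 14*q + 49)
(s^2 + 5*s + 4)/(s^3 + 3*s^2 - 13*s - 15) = (s + 4)/(s^2 + 2*s - 15)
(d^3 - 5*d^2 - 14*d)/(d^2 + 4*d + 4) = d*(d - 7)/(d + 2)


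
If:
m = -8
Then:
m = -8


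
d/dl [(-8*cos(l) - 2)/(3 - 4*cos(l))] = 32*sin(l)/(4*cos(l) - 3)^2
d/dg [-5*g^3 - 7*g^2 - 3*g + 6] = -15*g^2 - 14*g - 3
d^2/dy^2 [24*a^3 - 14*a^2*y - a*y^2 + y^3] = -2*a + 6*y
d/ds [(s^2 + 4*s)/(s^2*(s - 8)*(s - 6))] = 2*(-s^3 + s^2 + 56*s - 96)/(s^2*(s^4 - 28*s^3 + 292*s^2 - 1344*s + 2304))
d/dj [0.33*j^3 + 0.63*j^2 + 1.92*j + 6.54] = 0.99*j^2 + 1.26*j + 1.92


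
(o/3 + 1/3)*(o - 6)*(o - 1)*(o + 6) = o^4/3 - 37*o^2/3 + 12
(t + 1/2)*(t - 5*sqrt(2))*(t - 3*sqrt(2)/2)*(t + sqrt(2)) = t^4 - 11*sqrt(2)*t^3/2 + t^3/2 - 11*sqrt(2)*t^2/4 + 2*t^2 + t + 15*sqrt(2)*t + 15*sqrt(2)/2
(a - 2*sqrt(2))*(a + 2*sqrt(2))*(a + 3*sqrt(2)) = a^3 + 3*sqrt(2)*a^2 - 8*a - 24*sqrt(2)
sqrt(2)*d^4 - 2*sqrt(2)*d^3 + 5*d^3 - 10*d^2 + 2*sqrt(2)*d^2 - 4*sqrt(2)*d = d*(d - 2)*(d + 2*sqrt(2))*(sqrt(2)*d + 1)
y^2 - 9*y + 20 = (y - 5)*(y - 4)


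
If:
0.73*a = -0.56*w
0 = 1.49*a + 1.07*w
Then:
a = 0.00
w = 0.00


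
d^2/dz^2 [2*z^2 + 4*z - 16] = 4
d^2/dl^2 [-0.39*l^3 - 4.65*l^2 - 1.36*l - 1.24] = -2.34*l - 9.3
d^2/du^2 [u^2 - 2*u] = 2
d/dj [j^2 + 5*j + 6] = 2*j + 5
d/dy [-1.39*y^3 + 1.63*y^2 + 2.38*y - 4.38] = -4.17*y^2 + 3.26*y + 2.38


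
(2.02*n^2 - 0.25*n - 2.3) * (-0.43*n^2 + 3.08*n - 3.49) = -0.8686*n^4 + 6.3291*n^3 - 6.8308*n^2 - 6.2115*n + 8.027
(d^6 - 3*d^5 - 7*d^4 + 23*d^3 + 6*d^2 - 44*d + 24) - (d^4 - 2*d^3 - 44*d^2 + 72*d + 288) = d^6 - 3*d^5 - 8*d^4 + 25*d^3 + 50*d^2 - 116*d - 264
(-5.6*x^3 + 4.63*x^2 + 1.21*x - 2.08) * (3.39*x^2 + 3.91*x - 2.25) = -18.984*x^5 - 6.2003*x^4 + 34.8052*x^3 - 12.7376*x^2 - 10.8553*x + 4.68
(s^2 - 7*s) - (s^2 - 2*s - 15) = 15 - 5*s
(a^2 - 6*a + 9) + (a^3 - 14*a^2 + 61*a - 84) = a^3 - 13*a^2 + 55*a - 75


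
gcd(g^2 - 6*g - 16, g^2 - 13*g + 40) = g - 8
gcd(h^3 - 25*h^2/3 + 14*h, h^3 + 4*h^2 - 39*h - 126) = h - 6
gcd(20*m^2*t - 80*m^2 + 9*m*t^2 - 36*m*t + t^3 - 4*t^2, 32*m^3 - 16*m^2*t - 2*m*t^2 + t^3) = 4*m + t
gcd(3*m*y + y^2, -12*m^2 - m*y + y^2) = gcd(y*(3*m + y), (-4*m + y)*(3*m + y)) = 3*m + y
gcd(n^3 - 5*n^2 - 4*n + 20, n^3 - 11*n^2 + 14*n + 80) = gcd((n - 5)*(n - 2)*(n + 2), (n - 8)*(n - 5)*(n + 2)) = n^2 - 3*n - 10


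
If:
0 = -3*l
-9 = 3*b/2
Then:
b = -6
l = 0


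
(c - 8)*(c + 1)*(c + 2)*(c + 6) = c^4 + c^3 - 52*c^2 - 148*c - 96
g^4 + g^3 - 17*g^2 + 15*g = g*(g - 3)*(g - 1)*(g + 5)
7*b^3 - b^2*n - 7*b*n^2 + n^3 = (-7*b + n)*(-b + n)*(b + n)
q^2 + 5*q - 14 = (q - 2)*(q + 7)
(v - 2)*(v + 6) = v^2 + 4*v - 12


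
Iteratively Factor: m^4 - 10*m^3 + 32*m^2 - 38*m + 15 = (m - 5)*(m^3 - 5*m^2 + 7*m - 3) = (m - 5)*(m - 1)*(m^2 - 4*m + 3) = (m - 5)*(m - 3)*(m - 1)*(m - 1)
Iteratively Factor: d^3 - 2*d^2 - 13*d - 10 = (d - 5)*(d^2 + 3*d + 2) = (d - 5)*(d + 2)*(d + 1)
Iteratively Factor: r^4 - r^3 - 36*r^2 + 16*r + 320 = (r + 4)*(r^3 - 5*r^2 - 16*r + 80) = (r + 4)^2*(r^2 - 9*r + 20) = (r - 4)*(r + 4)^2*(r - 5)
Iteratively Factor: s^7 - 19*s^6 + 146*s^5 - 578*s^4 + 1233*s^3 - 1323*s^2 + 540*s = (s)*(s^6 - 19*s^5 + 146*s^4 - 578*s^3 + 1233*s^2 - 1323*s + 540) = s*(s - 1)*(s^5 - 18*s^4 + 128*s^3 - 450*s^2 + 783*s - 540) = s*(s - 3)*(s - 1)*(s^4 - 15*s^3 + 83*s^2 - 201*s + 180) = s*(s - 3)^2*(s - 1)*(s^3 - 12*s^2 + 47*s - 60) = s*(s - 5)*(s - 3)^2*(s - 1)*(s^2 - 7*s + 12) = s*(s - 5)*(s - 3)^3*(s - 1)*(s - 4)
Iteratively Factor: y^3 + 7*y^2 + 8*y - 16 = (y + 4)*(y^2 + 3*y - 4) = (y + 4)^2*(y - 1)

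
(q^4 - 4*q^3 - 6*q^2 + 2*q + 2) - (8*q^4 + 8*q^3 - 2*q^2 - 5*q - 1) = -7*q^4 - 12*q^3 - 4*q^2 + 7*q + 3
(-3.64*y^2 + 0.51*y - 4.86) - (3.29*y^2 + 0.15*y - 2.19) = -6.93*y^2 + 0.36*y - 2.67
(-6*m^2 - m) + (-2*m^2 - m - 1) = -8*m^2 - 2*m - 1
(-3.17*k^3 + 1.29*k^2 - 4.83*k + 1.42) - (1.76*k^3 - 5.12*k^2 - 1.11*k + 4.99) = -4.93*k^3 + 6.41*k^2 - 3.72*k - 3.57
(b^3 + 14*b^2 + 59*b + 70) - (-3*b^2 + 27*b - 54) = b^3 + 17*b^2 + 32*b + 124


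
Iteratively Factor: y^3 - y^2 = (y)*(y^2 - y) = y^2*(y - 1)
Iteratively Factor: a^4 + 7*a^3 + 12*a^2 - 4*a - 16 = (a + 2)*(a^3 + 5*a^2 + 2*a - 8) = (a + 2)*(a + 4)*(a^2 + a - 2) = (a - 1)*(a + 2)*(a + 4)*(a + 2)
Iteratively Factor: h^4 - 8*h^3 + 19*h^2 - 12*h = (h)*(h^3 - 8*h^2 + 19*h - 12) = h*(h - 1)*(h^2 - 7*h + 12) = h*(h - 3)*(h - 1)*(h - 4)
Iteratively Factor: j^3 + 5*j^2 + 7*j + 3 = (j + 1)*(j^2 + 4*j + 3) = (j + 1)*(j + 3)*(j + 1)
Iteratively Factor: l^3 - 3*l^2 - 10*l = (l)*(l^2 - 3*l - 10) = l*(l + 2)*(l - 5)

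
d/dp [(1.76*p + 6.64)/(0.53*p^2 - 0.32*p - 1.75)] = (0.9328*p^2 - 0.5632*p - (1.06*p - 0.32)*(1.76*p + 6.64) - 3.08)/(-0.53*p^2 + 0.32*p + 1.75)^2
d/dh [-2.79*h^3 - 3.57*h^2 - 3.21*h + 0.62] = -8.37*h^2 - 7.14*h - 3.21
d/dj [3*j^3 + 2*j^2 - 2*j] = 9*j^2 + 4*j - 2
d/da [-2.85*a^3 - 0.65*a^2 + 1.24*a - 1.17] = -8.55*a^2 - 1.3*a + 1.24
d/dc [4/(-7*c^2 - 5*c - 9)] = 4*(14*c + 5)/(7*c^2 + 5*c + 9)^2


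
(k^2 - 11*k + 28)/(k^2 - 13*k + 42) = (k - 4)/(k - 6)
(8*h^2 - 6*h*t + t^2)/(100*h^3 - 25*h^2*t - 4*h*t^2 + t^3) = (-2*h + t)/(-25*h^2 + t^2)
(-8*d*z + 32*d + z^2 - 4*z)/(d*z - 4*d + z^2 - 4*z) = (-8*d + z)/(d + z)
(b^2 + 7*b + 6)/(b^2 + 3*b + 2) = (b + 6)/(b + 2)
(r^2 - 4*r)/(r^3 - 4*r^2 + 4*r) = (r - 4)/(r^2 - 4*r + 4)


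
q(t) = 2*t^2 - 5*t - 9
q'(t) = 4*t - 5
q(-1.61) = 4.23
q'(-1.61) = -11.44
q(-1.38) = 1.71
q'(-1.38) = -10.52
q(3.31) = -3.64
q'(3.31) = 8.24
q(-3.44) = 31.87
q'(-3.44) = -18.76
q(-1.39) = 1.81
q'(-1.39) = -10.56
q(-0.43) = -6.48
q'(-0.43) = -6.72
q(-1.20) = -0.12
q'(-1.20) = -9.80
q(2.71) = -7.86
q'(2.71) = 5.84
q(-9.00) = 198.00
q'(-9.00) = -41.00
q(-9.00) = 198.00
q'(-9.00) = -41.00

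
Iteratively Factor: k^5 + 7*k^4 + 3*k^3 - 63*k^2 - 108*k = (k + 3)*(k^4 + 4*k^3 - 9*k^2 - 36*k) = (k + 3)^2*(k^3 + k^2 - 12*k) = (k - 3)*(k + 3)^2*(k^2 + 4*k) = (k - 3)*(k + 3)^2*(k + 4)*(k)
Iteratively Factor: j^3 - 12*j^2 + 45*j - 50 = (j - 2)*(j^2 - 10*j + 25) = (j - 5)*(j - 2)*(j - 5)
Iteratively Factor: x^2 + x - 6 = (x + 3)*(x - 2)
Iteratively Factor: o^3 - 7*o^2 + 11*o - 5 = (o - 1)*(o^2 - 6*o + 5) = (o - 1)^2*(o - 5)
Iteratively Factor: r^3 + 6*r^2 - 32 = (r - 2)*(r^2 + 8*r + 16) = (r - 2)*(r + 4)*(r + 4)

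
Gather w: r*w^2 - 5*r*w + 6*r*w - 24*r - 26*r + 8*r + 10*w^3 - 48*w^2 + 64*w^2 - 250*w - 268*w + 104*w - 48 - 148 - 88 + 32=-42*r + 10*w^3 + w^2*(r + 16) + w*(r - 414) - 252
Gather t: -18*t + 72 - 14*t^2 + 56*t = -14*t^2 + 38*t + 72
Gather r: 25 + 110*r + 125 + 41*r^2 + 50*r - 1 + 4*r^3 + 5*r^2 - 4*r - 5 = 4*r^3 + 46*r^2 + 156*r + 144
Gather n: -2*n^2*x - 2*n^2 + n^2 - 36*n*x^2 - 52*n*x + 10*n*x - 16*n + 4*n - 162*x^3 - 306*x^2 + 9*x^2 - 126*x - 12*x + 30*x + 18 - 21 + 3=n^2*(-2*x - 1) + n*(-36*x^2 - 42*x - 12) - 162*x^3 - 297*x^2 - 108*x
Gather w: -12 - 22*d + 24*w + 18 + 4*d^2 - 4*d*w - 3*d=4*d^2 - 25*d + w*(24 - 4*d) + 6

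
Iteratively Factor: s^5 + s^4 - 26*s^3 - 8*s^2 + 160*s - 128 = (s - 4)*(s^4 + 5*s^3 - 6*s^2 - 32*s + 32) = (s - 4)*(s - 1)*(s^3 + 6*s^2 - 32) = (s - 4)*(s - 1)*(s + 4)*(s^2 + 2*s - 8) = (s - 4)*(s - 1)*(s + 4)^2*(s - 2)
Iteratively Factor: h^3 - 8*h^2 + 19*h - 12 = (h - 4)*(h^2 - 4*h + 3) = (h - 4)*(h - 1)*(h - 3)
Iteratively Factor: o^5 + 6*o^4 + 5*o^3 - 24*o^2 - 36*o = (o - 2)*(o^4 + 8*o^3 + 21*o^2 + 18*o) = (o - 2)*(o + 3)*(o^3 + 5*o^2 + 6*o) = (o - 2)*(o + 2)*(o + 3)*(o^2 + 3*o) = o*(o - 2)*(o + 2)*(o + 3)*(o + 3)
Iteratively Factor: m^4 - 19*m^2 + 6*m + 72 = (m + 4)*(m^3 - 4*m^2 - 3*m + 18) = (m - 3)*(m + 4)*(m^2 - m - 6) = (m - 3)*(m + 2)*(m + 4)*(m - 3)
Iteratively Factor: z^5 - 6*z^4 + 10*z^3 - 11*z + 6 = (z - 1)*(z^4 - 5*z^3 + 5*z^2 + 5*z - 6) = (z - 1)*(z + 1)*(z^3 - 6*z^2 + 11*z - 6) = (z - 3)*(z - 1)*(z + 1)*(z^2 - 3*z + 2) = (z - 3)*(z - 2)*(z - 1)*(z + 1)*(z - 1)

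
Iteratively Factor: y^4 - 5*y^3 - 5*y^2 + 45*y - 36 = (y + 3)*(y^3 - 8*y^2 + 19*y - 12) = (y - 1)*(y + 3)*(y^2 - 7*y + 12) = (y - 3)*(y - 1)*(y + 3)*(y - 4)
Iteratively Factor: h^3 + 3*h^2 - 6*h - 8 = (h + 1)*(h^2 + 2*h - 8) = (h - 2)*(h + 1)*(h + 4)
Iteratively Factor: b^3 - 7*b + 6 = (b - 1)*(b^2 + b - 6) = (b - 1)*(b + 3)*(b - 2)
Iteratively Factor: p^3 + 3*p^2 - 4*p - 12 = (p + 3)*(p^2 - 4) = (p - 2)*(p + 3)*(p + 2)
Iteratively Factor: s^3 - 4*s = (s + 2)*(s^2 - 2*s) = (s - 2)*(s + 2)*(s)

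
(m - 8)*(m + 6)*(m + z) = m^3 + m^2*z - 2*m^2 - 2*m*z - 48*m - 48*z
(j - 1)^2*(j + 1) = j^3 - j^2 - j + 1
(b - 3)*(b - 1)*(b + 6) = b^3 + 2*b^2 - 21*b + 18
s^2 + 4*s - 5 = (s - 1)*(s + 5)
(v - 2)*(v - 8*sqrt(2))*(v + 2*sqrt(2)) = v^3 - 6*sqrt(2)*v^2 - 2*v^2 - 32*v + 12*sqrt(2)*v + 64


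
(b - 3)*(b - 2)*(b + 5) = b^3 - 19*b + 30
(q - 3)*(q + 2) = q^2 - q - 6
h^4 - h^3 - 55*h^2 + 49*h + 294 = (h - 7)*(h - 3)*(h + 2)*(h + 7)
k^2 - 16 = (k - 4)*(k + 4)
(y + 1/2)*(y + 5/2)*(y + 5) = y^3 + 8*y^2 + 65*y/4 + 25/4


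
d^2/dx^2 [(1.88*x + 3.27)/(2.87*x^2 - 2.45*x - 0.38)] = ((-32.3736*x - 9.5578)*(-2.87*x^2 + 2.45*x + 0.38) - (1.88*x + 3.27)*(5.74*x - 2.45)*(11.48*x - 4.9))/(-2.87*x^2 + 2.45*x + 0.38)^3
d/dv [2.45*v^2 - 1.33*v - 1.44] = 4.9*v - 1.33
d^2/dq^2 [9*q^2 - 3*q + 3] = 18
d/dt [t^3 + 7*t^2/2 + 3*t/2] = 3*t^2 + 7*t + 3/2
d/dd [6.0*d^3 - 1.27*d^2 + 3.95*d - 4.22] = 18.0*d^2 - 2.54*d + 3.95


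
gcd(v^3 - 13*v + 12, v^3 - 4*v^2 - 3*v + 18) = v - 3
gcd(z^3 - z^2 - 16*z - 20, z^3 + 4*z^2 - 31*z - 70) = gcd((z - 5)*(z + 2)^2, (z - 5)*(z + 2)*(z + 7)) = z^2 - 3*z - 10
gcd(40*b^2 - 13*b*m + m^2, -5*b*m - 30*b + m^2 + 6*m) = 5*b - m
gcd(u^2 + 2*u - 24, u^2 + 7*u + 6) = u + 6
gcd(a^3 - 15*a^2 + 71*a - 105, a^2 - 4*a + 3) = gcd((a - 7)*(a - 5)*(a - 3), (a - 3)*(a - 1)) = a - 3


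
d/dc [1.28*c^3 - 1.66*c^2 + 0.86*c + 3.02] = 3.84*c^2 - 3.32*c + 0.86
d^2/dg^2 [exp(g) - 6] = exp(g)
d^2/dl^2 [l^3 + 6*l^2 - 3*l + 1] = 6*l + 12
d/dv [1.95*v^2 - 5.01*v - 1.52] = 3.9*v - 5.01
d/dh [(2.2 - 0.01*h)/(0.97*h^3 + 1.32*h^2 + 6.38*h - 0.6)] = (0.0194*h^3 - 6.3888*h^2 - 5.808*h - 14.03)/(0.9409*h^6 + 2.5608*h^5 + 14.1196*h^4 + 15.6792*h^3 + 39.1204*h^2 - 7.656*h + 0.36)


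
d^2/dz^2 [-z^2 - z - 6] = -2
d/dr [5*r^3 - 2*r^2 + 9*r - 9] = 15*r^2 - 4*r + 9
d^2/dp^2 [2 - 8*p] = 0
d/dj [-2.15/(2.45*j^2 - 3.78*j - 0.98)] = (10.535*j - 8.127)/(-2.45*j^2 + 3.78*j + 0.98)^2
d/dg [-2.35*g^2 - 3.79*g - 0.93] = -4.7*g - 3.79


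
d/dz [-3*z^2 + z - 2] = 1 - 6*z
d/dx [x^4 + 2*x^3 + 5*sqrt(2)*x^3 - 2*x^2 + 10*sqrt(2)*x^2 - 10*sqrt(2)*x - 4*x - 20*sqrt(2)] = 4*x^3 + 6*x^2 + 15*sqrt(2)*x^2 - 4*x + 20*sqrt(2)*x - 10*sqrt(2) - 4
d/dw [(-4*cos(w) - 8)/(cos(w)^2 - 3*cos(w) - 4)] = 4*(sin(w)^2 - 4*cos(w) + 1)*sin(w)/((cos(w) - 4)^2*(cos(w) + 1)^2)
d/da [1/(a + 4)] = -1/(a + 4)^2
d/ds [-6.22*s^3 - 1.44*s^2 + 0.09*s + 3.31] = -18.66*s^2 - 2.88*s + 0.09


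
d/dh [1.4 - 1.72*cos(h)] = 1.72*sin(h)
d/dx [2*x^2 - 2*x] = 4*x - 2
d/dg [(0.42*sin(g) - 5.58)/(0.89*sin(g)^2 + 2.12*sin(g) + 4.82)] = (-0.3738*sin(g)^2 + 9.9324*sin(g) + 13.854)*cos(g)/(0.7921*sin(g)^4 + 3.7736*sin(g)^3 + 13.074*sin(g)^2 + 20.4368*sin(g) + 23.2324)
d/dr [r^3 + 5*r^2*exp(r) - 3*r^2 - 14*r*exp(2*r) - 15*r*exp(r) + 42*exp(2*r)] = 5*r^2*exp(r) + 3*r^2 - 28*r*exp(2*r) - 5*r*exp(r) - 6*r + 70*exp(2*r) - 15*exp(r)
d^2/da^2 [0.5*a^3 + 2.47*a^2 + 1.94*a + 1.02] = 3.0*a + 4.94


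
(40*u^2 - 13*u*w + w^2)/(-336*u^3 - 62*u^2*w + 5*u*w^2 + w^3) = (-5*u + w)/(42*u^2 + 13*u*w + w^2)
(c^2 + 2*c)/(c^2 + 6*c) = (c + 2)/(c + 6)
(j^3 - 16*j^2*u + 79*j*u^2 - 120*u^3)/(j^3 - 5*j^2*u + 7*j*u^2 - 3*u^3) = (j^2 - 13*j*u + 40*u^2)/(j^2 - 2*j*u + u^2)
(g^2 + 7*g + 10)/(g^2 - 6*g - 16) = (g + 5)/(g - 8)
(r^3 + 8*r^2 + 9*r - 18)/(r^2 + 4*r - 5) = (r^2 + 9*r + 18)/(r + 5)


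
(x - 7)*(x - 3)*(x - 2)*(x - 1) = x^4 - 13*x^3 + 53*x^2 - 83*x + 42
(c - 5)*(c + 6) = c^2 + c - 30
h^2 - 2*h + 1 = (h - 1)^2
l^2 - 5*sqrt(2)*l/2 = l*(l - 5*sqrt(2)/2)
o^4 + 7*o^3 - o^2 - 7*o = o*(o - 1)*(o + 1)*(o + 7)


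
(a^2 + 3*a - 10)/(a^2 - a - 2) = (a + 5)/(a + 1)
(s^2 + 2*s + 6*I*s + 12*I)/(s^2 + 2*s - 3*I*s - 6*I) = (s + 6*I)/(s - 3*I)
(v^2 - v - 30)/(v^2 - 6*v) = (v + 5)/v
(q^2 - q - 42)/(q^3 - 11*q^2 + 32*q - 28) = (q + 6)/(q^2 - 4*q + 4)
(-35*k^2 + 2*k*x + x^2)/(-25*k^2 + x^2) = (7*k + x)/(5*k + x)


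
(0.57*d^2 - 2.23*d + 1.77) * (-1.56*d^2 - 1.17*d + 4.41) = -0.8892*d^4 + 2.8119*d^3 + 2.3616*d^2 - 11.9052*d + 7.8057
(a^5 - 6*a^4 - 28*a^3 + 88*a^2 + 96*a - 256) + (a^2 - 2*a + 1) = a^5 - 6*a^4 - 28*a^3 + 89*a^2 + 94*a - 255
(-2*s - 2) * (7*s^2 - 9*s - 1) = -14*s^3 + 4*s^2 + 20*s + 2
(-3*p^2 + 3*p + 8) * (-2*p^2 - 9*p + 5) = 6*p^4 + 21*p^3 - 58*p^2 - 57*p + 40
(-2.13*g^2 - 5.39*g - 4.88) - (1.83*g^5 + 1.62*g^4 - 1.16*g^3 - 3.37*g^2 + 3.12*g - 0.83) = -1.83*g^5 - 1.62*g^4 + 1.16*g^3 + 1.24*g^2 - 8.51*g - 4.05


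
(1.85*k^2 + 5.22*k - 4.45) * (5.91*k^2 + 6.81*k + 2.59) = 10.9335*k^4 + 43.4487*k^3 + 14.0402*k^2 - 16.7847*k - 11.5255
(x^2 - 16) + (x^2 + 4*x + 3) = 2*x^2 + 4*x - 13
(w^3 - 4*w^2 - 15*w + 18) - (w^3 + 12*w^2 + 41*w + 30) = -16*w^2 - 56*w - 12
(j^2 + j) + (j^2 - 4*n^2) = 2*j^2 + j - 4*n^2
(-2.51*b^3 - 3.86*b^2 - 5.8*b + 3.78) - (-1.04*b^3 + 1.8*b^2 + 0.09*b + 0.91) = -1.47*b^3 - 5.66*b^2 - 5.89*b + 2.87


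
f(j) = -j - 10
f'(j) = -1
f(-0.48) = -9.52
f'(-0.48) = -1.00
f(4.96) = -14.96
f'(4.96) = -1.00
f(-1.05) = -8.95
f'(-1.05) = -1.00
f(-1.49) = -8.51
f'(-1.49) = -1.00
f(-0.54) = -9.46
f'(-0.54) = -1.00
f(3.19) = -13.19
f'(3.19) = -1.00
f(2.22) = -12.22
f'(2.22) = -1.00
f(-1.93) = -8.07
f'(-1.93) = -1.00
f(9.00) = -19.00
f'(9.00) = -1.00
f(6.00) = -16.00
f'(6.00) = -1.00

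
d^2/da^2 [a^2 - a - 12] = 2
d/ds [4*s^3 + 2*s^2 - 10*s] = 12*s^2 + 4*s - 10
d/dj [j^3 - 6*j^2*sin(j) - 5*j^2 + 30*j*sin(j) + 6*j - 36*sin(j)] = -6*j^2*cos(j) + 3*j^2 - 12*j*sin(j) + 30*j*cos(j) - 10*j + 30*sin(j) - 36*cos(j) + 6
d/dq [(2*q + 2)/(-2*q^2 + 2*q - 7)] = 2*(2*q^2 + 4*q - 9)/(4*q^4 - 8*q^3 + 32*q^2 - 28*q + 49)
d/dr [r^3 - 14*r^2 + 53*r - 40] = 3*r^2 - 28*r + 53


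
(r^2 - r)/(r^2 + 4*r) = (r - 1)/(r + 4)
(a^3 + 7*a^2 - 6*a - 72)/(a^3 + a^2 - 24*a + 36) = (a + 4)/(a - 2)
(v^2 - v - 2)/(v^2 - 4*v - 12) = (-v^2 + v + 2)/(-v^2 + 4*v + 12)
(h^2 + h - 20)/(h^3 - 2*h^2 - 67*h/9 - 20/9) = 9*(h + 5)/(9*h^2 + 18*h + 5)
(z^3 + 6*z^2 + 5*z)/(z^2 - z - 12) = z*(z^2 + 6*z + 5)/(z^2 - z - 12)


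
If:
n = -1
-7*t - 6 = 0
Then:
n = -1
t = -6/7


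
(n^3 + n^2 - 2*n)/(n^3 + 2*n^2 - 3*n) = (n + 2)/(n + 3)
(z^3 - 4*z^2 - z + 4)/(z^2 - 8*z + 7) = (z^2 - 3*z - 4)/(z - 7)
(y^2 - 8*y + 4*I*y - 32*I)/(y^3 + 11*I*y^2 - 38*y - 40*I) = (y - 8)/(y^2 + 7*I*y - 10)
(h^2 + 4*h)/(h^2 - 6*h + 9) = h*(h + 4)/(h^2 - 6*h + 9)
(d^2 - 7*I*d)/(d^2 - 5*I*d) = (d - 7*I)/(d - 5*I)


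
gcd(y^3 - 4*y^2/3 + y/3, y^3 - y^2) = y^2 - y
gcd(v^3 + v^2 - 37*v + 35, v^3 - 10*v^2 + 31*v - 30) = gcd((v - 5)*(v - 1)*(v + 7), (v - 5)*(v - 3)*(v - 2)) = v - 5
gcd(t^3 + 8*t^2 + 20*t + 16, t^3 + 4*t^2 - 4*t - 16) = t^2 + 6*t + 8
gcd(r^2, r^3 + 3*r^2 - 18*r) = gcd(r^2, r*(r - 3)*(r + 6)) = r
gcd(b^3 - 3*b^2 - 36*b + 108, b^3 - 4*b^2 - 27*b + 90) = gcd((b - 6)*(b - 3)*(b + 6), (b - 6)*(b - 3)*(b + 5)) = b^2 - 9*b + 18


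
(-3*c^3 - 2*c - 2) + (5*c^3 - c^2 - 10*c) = 2*c^3 - c^2 - 12*c - 2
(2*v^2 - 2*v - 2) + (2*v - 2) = 2*v^2 - 4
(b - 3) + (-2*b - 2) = -b - 5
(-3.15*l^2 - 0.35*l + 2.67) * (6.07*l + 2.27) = -19.1205*l^3 - 9.275*l^2 + 15.4124*l + 6.0609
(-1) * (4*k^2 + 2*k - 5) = -4*k^2 - 2*k + 5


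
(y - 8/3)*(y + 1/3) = y^2 - 7*y/3 - 8/9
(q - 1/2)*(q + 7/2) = q^2 + 3*q - 7/4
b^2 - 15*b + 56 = (b - 8)*(b - 7)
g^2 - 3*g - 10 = (g - 5)*(g + 2)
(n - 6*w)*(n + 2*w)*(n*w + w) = n^3*w - 4*n^2*w^2 + n^2*w - 12*n*w^3 - 4*n*w^2 - 12*w^3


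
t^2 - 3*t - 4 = (t - 4)*(t + 1)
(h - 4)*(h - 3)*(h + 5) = h^3 - 2*h^2 - 23*h + 60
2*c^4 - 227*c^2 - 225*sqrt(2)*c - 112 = (c - 8*sqrt(2))*(c + 7*sqrt(2))*(sqrt(2)*c + 1)^2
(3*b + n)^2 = 9*b^2 + 6*b*n + n^2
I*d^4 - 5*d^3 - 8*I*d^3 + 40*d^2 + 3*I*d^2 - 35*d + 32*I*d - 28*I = (d - 7)*(d + I)*(d + 4*I)*(I*d - I)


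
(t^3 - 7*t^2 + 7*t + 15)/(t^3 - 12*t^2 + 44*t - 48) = (t^3 - 7*t^2 + 7*t + 15)/(t^3 - 12*t^2 + 44*t - 48)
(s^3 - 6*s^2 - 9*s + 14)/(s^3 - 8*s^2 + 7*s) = (s + 2)/s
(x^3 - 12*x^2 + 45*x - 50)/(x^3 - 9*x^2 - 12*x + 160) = (x^2 - 7*x + 10)/(x^2 - 4*x - 32)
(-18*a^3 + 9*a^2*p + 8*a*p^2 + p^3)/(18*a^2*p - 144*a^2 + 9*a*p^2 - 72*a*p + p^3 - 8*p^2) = (-a + p)/(p - 8)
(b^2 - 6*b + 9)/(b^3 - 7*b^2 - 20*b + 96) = (b - 3)/(b^2 - 4*b - 32)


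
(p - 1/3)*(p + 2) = p^2 + 5*p/3 - 2/3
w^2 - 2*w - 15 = (w - 5)*(w + 3)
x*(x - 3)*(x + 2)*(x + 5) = x^4 + 4*x^3 - 11*x^2 - 30*x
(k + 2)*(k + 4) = k^2 + 6*k + 8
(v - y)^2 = v^2 - 2*v*y + y^2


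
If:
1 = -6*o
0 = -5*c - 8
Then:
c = -8/5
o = -1/6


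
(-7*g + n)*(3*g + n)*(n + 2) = -21*g^2*n - 42*g^2 - 4*g*n^2 - 8*g*n + n^3 + 2*n^2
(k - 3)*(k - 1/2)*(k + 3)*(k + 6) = k^4 + 11*k^3/2 - 12*k^2 - 99*k/2 + 27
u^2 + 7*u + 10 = (u + 2)*(u + 5)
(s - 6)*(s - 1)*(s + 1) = s^3 - 6*s^2 - s + 6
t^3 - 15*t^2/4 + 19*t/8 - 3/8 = (t - 3)*(t - 1/2)*(t - 1/4)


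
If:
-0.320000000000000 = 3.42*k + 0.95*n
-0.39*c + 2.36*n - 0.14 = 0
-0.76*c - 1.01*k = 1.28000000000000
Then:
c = -1.64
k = -0.03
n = -0.21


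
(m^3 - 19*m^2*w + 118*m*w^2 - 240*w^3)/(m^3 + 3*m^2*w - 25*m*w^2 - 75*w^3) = (m^2 - 14*m*w + 48*w^2)/(m^2 + 8*m*w + 15*w^2)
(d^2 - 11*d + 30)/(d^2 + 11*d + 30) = (d^2 - 11*d + 30)/(d^2 + 11*d + 30)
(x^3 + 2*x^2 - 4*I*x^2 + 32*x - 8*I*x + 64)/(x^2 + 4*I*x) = x + 2 - 8*I - 16*I/x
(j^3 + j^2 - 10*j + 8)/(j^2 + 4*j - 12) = (j^2 + 3*j - 4)/(j + 6)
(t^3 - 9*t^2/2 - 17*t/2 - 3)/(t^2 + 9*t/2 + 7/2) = (2*t^2 - 11*t - 6)/(2*t + 7)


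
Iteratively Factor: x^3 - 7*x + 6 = (x - 2)*(x^2 + 2*x - 3) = (x - 2)*(x + 3)*(x - 1)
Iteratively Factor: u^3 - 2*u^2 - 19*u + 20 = (u + 4)*(u^2 - 6*u + 5) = (u - 5)*(u + 4)*(u - 1)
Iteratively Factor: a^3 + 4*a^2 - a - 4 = (a - 1)*(a^2 + 5*a + 4) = (a - 1)*(a + 1)*(a + 4)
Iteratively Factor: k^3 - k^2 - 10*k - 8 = (k + 1)*(k^2 - 2*k - 8) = (k + 1)*(k + 2)*(k - 4)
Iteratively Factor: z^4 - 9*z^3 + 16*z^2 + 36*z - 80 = (z - 4)*(z^3 - 5*z^2 - 4*z + 20) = (z - 4)*(z - 2)*(z^2 - 3*z - 10) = (z - 5)*(z - 4)*(z - 2)*(z + 2)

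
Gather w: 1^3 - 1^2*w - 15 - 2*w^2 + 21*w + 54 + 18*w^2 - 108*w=16*w^2 - 88*w + 40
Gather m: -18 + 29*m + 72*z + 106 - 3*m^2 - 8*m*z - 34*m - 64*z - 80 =-3*m^2 + m*(-8*z - 5) + 8*z + 8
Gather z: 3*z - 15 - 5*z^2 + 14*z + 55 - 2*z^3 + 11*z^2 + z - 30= -2*z^3 + 6*z^2 + 18*z + 10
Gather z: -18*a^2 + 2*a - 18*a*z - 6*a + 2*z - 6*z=-18*a^2 - 4*a + z*(-18*a - 4)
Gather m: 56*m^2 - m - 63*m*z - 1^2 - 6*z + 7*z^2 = 56*m^2 + m*(-63*z - 1) + 7*z^2 - 6*z - 1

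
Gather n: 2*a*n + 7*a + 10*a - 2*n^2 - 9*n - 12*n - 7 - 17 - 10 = 17*a - 2*n^2 + n*(2*a - 21) - 34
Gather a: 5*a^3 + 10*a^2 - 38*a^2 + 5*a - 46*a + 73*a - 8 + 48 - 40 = 5*a^3 - 28*a^2 + 32*a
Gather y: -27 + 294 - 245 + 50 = 72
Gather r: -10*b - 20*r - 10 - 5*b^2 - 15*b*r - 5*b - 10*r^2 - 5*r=-5*b^2 - 15*b - 10*r^2 + r*(-15*b - 25) - 10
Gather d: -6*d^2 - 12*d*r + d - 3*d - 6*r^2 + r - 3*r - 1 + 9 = -6*d^2 + d*(-12*r - 2) - 6*r^2 - 2*r + 8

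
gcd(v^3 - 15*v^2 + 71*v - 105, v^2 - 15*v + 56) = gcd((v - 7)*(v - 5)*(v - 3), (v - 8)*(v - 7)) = v - 7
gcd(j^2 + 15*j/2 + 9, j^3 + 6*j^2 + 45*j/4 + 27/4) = j + 3/2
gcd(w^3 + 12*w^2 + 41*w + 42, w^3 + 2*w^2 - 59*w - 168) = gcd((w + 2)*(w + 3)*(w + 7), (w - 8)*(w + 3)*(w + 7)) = w^2 + 10*w + 21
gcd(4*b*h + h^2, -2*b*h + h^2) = h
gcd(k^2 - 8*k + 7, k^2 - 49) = k - 7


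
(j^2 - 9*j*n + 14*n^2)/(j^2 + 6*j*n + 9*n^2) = (j^2 - 9*j*n + 14*n^2)/(j^2 + 6*j*n + 9*n^2)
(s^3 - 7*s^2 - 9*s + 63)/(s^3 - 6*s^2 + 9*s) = (s^2 - 4*s - 21)/(s*(s - 3))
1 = 1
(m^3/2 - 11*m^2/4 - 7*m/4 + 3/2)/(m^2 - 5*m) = (2*m^3 - 11*m^2 - 7*m + 6)/(4*m*(m - 5))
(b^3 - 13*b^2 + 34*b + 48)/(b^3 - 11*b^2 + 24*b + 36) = (b - 8)/(b - 6)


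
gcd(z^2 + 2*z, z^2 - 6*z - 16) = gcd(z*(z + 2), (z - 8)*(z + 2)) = z + 2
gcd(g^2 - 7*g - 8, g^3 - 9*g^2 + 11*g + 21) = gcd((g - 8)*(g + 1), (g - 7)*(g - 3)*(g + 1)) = g + 1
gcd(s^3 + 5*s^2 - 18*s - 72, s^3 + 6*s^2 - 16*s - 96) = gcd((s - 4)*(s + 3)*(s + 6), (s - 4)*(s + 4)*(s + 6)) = s^2 + 2*s - 24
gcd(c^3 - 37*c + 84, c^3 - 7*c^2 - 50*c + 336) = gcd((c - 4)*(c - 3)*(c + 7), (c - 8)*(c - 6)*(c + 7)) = c + 7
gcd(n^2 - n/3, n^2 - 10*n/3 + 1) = n - 1/3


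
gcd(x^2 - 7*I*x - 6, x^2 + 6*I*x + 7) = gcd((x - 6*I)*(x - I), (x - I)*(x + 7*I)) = x - I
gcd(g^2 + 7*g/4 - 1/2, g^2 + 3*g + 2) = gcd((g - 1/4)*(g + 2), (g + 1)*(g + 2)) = g + 2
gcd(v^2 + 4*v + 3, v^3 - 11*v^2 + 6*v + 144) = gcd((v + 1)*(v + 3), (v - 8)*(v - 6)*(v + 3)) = v + 3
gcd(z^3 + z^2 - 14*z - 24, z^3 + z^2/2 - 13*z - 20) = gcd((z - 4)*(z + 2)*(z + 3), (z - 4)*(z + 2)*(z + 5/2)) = z^2 - 2*z - 8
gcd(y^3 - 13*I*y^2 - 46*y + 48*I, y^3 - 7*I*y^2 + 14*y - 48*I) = y^2 - 10*I*y - 16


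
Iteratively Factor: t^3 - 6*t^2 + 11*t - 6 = (t - 2)*(t^2 - 4*t + 3) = (t - 2)*(t - 1)*(t - 3)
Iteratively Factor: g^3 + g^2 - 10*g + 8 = (g - 2)*(g^2 + 3*g - 4) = (g - 2)*(g + 4)*(g - 1)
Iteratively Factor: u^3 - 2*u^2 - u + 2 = (u - 2)*(u^2 - 1) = (u - 2)*(u - 1)*(u + 1)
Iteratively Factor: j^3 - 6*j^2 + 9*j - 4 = (j - 1)*(j^2 - 5*j + 4) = (j - 4)*(j - 1)*(j - 1)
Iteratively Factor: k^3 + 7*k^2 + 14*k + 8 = (k + 1)*(k^2 + 6*k + 8) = (k + 1)*(k + 2)*(k + 4)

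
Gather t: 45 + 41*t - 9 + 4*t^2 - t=4*t^2 + 40*t + 36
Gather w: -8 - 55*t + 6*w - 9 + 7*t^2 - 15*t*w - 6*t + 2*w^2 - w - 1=7*t^2 - 61*t + 2*w^2 + w*(5 - 15*t) - 18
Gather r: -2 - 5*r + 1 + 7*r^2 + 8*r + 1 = 7*r^2 + 3*r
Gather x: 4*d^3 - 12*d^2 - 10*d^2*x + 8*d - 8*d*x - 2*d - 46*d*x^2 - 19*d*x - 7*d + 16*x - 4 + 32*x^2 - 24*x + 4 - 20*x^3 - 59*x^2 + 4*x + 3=4*d^3 - 12*d^2 - d - 20*x^3 + x^2*(-46*d - 27) + x*(-10*d^2 - 27*d - 4) + 3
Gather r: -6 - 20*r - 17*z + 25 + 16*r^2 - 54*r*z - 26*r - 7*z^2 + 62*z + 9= 16*r^2 + r*(-54*z - 46) - 7*z^2 + 45*z + 28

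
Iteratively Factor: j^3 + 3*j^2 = (j)*(j^2 + 3*j) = j^2*(j + 3)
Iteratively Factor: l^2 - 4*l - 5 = (l + 1)*(l - 5)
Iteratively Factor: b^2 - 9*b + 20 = (b - 5)*(b - 4)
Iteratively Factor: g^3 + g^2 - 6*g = (g)*(g^2 + g - 6) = g*(g - 2)*(g + 3)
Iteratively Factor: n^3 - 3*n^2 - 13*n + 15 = (n + 3)*(n^2 - 6*n + 5) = (n - 5)*(n + 3)*(n - 1)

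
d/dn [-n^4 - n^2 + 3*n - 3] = -4*n^3 - 2*n + 3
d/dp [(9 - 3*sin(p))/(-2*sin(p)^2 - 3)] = 3*(12*sin(p) + cos(2*p) + 2)*cos(p)/(4 - cos(2*p))^2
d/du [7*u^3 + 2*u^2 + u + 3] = 21*u^2 + 4*u + 1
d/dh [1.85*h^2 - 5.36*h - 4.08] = 3.7*h - 5.36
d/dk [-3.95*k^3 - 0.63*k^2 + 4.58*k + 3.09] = -11.85*k^2 - 1.26*k + 4.58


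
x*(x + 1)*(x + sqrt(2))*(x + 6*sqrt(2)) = x^4 + x^3 + 7*sqrt(2)*x^3 + 7*sqrt(2)*x^2 + 12*x^2 + 12*x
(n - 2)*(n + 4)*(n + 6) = n^3 + 8*n^2 + 4*n - 48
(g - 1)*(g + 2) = g^2 + g - 2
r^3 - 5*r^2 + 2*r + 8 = (r - 4)*(r - 2)*(r + 1)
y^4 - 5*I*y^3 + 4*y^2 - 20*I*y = y*(y - 5*I)*(y - 2*I)*(y + 2*I)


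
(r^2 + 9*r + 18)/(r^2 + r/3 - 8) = 3*(r + 6)/(3*r - 8)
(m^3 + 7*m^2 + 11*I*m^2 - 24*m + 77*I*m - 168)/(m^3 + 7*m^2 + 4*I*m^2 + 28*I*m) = (m^2 + 11*I*m - 24)/(m*(m + 4*I))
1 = 1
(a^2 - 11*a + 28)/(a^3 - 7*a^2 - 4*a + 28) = (a - 4)/(a^2 - 4)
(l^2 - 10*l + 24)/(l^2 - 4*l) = (l - 6)/l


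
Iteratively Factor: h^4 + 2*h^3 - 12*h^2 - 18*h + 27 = (h - 3)*(h^3 + 5*h^2 + 3*h - 9) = (h - 3)*(h + 3)*(h^2 + 2*h - 3) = (h - 3)*(h - 1)*(h + 3)*(h + 3)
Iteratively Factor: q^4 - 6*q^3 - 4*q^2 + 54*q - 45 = (q - 5)*(q^3 - q^2 - 9*q + 9) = (q - 5)*(q - 1)*(q^2 - 9) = (q - 5)*(q - 1)*(q + 3)*(q - 3)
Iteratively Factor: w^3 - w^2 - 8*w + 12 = (w + 3)*(w^2 - 4*w + 4) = (w - 2)*(w + 3)*(w - 2)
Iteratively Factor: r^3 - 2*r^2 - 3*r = (r - 3)*(r^2 + r) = r*(r - 3)*(r + 1)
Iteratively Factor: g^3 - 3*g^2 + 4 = (g - 2)*(g^2 - g - 2) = (g - 2)*(g + 1)*(g - 2)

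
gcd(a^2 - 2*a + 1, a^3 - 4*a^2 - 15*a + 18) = a - 1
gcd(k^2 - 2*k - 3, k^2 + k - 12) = k - 3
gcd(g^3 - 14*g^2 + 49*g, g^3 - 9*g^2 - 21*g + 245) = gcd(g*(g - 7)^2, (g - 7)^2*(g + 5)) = g^2 - 14*g + 49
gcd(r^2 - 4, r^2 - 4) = r^2 - 4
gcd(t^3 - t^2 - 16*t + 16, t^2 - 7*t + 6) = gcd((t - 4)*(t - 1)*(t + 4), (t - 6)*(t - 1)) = t - 1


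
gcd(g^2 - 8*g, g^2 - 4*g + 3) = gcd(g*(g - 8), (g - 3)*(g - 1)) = 1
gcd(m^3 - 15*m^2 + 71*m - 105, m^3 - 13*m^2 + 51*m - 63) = m^2 - 10*m + 21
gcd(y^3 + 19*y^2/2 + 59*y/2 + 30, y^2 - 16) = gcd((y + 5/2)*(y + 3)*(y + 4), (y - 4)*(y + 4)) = y + 4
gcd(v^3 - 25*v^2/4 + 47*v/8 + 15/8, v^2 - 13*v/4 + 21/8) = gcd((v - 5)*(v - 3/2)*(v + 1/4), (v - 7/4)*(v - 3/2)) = v - 3/2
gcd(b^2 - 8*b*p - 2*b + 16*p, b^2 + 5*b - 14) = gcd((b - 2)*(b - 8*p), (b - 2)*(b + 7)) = b - 2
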